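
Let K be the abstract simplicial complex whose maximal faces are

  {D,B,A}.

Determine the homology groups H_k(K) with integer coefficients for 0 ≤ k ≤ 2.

H_0 = Z,  H_1 = 0,  H_2 = 0.

Fix the vertex order A < B < D and write every simplex with vertices in increasing order. Then dim K = 2 and the simplices of K are:

  0-simplices (3): A, B, D
  1-simplices (3): AB, AD, BD
  2-simplices (1): ABD

giving chain groups C_0 ≅ Z^3, C_1 ≅ Z^3, C_2 ≅ Z^1.

The boundary map ∂_1: C_1 → C_0 is given by ∂[p,q] = [q] − [p]. For instance
  ∂BD = D − B.
The 3×3 boundary matrix has rank 2 and Smith normal form diag(1,1).

∂_2: C_2 → C_1 acts by ∂[p,q,r] = [q,r] − [p,r] + [p,q]. For instance
  ∂ABD = BD − AD + AB.
The resulting 3×1 matrix has rank 1, and its Smith normal form has invariant factors (1).

From H_k ≅ ker(∂_k) / im(∂_{k+1}) we obtain:

  H_0: rank C_0 − rank ∂_1 = 3 − 2 = 1, and the invariant factors of ∂_1 are all 1, so H_0 ≅ Z.
  H_1: rank ker ∂_1 − rank ∂_2 = (3 − 2) − 1 = 0, and the invariant factors of ∂_2 are all 1, so H_1 ≅ 0.
  H_2: rank ker ∂_2 − rank ∂_3 = (1 − 1) − 0 = 0, and there is no ∂_3, so H_2 ≅ 0.

As a check, the Euler characteristic is 3 − 3 + 1 = 1, which agrees with 1 − 0 + 0 = 1.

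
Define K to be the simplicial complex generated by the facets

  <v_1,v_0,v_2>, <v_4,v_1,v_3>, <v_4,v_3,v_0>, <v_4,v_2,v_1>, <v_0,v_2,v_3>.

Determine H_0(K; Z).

Order the vertices as v_0 < v_1 < v_2 < v_3 < v_4. Listing each simplex with vertices in this order, K has dimension 2 with simplices:

  0-simplices (5): [v_0], [v_1], [v_2], [v_3], [v_4]
  1-simplices (10): [v_0,v_1], [v_0,v_2], [v_0,v_3], [v_0,v_4], [v_1,v_2], [v_1,v_3], [v_1,v_4], [v_2,v_3], [v_2,v_4], [v_3,v_4]
  2-simplices (5): [v_0,v_1,v_2], [v_0,v_2,v_3], [v_0,v_3,v_4], [v_1,v_2,v_4], [v_1,v_3,v_4]

so the chain groups are C_0 ≅ Z^5, C_1 ≅ Z^10, C_2 ≅ Z^5.

∂_1: C_1 → C_0 sends each edge [p,q] (with p < q) to q − p. For instance
  ∂[v_1,v_3] = [v_3] − [v_1].
This gives a 5×10 integer matrix of rank 4; reducing to Smith normal form yields diagonal entries (1,1,1,1).

The boundary map ∂_2: C_2 → C_1 sends each 2-simplex [p,q,r] to [q,r] − [p,r] + [p,q]. For instance
  ∂[v_1,v_2,v_4] = [v_2,v_4] − [v_1,v_4] + [v_1,v_2],
  ∂[v_0,v_3,v_4] = [v_3,v_4] − [v_0,v_4] + [v_0,v_3].
As a 10×5 matrix over Z this has rank 5, with invariant factors (1,1,1,1,1).

Now H_k = ker ∂_k / im ∂_{k+1}, so:

  H_0: rank C_0 − rank ∂_1 = 5 − 4 = 1, and the invariant factors of ∂_1 are all 1, so H_0 ≅ Z.

H_0 ≅ Z.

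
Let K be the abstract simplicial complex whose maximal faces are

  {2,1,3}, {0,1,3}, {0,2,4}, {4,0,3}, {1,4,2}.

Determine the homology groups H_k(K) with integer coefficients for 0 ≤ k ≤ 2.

Take the total order 0 < 1 < 2 < 3 < 4 on the vertex set. Then K (dimension 2) consists of the simplices:

  0-simplices (5): [0], [1], [2], [3], [4]
  1-simplices (10): [0,1], [0,2], [0,3], [0,4], [1,2], [1,3], [1,4], [2,3], [2,4], [3,4]
  2-simplices (5): [0,1,3], [0,2,4], [0,3,4], [1,2,3], [1,2,4]

Hence C_0 ≅ Z^5, C_1 ≅ Z^10, C_2 ≅ Z^5.

The boundary map ∂_1: C_1 → C_0 is given by ∂[p,q] = [q] − [p]. For instance
  ∂[2,4] = [4] − [2].
As a 5×10 matrix over Z this has rank 4, with invariant factors (1,1,1,1).

∂_2: C_2 → C_1 sends each 2-simplex [p,q,r] to [q,r] − [p,r] + [p,q]. For instance
  ∂[1,2,4] = [2,4] − [1,4] + [1,2],
  ∂[0,3,4] = [3,4] − [0,4] + [0,3].
The 10×5 boundary matrix has rank 5 and Smith normal form diag(1,1,1,1,1).

From H_k ≅ ker(∂_k) / im(∂_{k+1}) we obtain:

  H_0: rank C_0 − rank ∂_1 = 5 − 4 = 1, and the invariant factors of ∂_1 are all 1, so H_0 ≅ Z.
  H_1: rank ker ∂_1 − rank ∂_2 = (10 − 4) − 5 = 1, and the invariant factors of ∂_2 are all 1, so H_1 ≅ Z.
  H_2: rank ker ∂_2 − rank ∂_3 = (5 − 5) − 0 = 0, and there is no ∂_3, so H_2 ≅ 0.

(K is a triangulation of the Möbius band.)

H_0 = Z,  H_1 = Z,  H_2 = 0.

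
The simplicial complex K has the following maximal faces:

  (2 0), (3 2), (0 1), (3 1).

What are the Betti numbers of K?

Order the vertices as 0 < 1 < 2 < 3. Listing each simplex with vertices in this order, K has dimension 1 with simplices:

  0-simplices (4): [0], [1], [2], [3]
  1-simplices (4): [0,1], [0,2], [1,3], [2,3]

Hence C_0 ≅ Z^4, C_1 ≅ Z^4.

The boundary map ∂_1: C_1 → C_0 maps an edge to its endpoints' difference, ∂[p,q] = q − p. For instance
  ∂[0,2] = [2] − [0].
The 4×4 boundary matrix has rank 3 and Smith normal form diag(1,1,1).

From H_k ≅ ker(∂_k) / im(∂_{k+1}) we obtain:

  H_0: rank C_0 − rank ∂_1 = 4 − 3 = 1, and the invariant factors of ∂_1 are all 1, so H_0 ≅ Z.
  H_1: rank ker ∂_1 − rank ∂_2 = (4 − 3) − 0 = 1, and there is no ∂_2, so H_1 ≅ Z.

Hence the Betti numbers are b_0 = 1, b_1 = 1.

b_0 = 1, b_1 = 1.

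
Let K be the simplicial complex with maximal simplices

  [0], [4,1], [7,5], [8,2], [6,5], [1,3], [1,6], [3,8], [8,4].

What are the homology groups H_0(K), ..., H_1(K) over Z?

Order the vertices as 0 < 1 < 2 < 3 < 4 < 5 < 6 < 7 < 8. Listing each simplex with vertices in this order, K has dimension 1 with simplices:

  0-simplices (9): [0], [1], [2], [3], [4], [5], [6], [7], [8]
  1-simplices (8): [1,3], [1,4], [1,6], [2,8], [3,8], [4,8], [5,6], [5,7]

Hence C_0 ≅ Z^9, C_1 ≅ Z^8.

∂_1: C_1 → C_0 maps an edge to its endpoints' difference, ∂[p,q] = q − p.
This gives a 9×8 integer matrix of rank 7; reducing to Smith normal form yields diagonal entries (1,1,1,1,1,1,1).

Computing H_k = (kernel of ∂_k) / (image of ∂_{k+1}):

  H_0: rank C_0 − rank ∂_1 = 9 − 7 = 2, and the invariant factors of ∂_1 are all 1, so H_0 = Z^2.
  H_1: rank ker ∂_1 − rank ∂_2 = (8 − 7) − 0 = 1, and there is no ∂_2, so H_1 = Z.

As a check, the Euler characteristic is 9 − 8 = 1, which agrees with 2 − 1 = 1.

H_0 = Z^2,  H_1 = Z.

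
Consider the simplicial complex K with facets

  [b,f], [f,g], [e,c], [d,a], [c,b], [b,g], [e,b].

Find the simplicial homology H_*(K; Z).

Order the vertices as a < b < c < d < e < f < g. Listing each simplex with vertices in this order, K has dimension 1 with simplices:

  0-simplices (7): a, b, c, d, e, f, g
  1-simplices (7): ad, bc, be, bf, bg, ce, fg

so the chain groups are C_0 ≅ Z^7, C_1 ≅ Z^7.

Boundary ∂_1: C_1 → C_0 sends each edge [p,q] (with p < q) to q − p.
The resulting 7×7 matrix has rank 5, and its Smith normal form has invariant factors (1,1,1,1,1).

Computing H_k = (kernel of ∂_k) / (image of ∂_{k+1}):

  H_0: rank C_0 − rank ∂_1 = 7 − 5 = 2, and the invariant factors of ∂_1 are all 1, so H_0 ≅ Z^2.
  H_1: rank ker ∂_1 − rank ∂_2 = (7 − 5) − 0 = 2, and there is no ∂_2, so H_1 ≅ Z^2.

(K is a triangulation of the disjoint union of the 1-simplex and a wedge of 2 circles.)

H_0 = Z^2,  H_1 = Z^2.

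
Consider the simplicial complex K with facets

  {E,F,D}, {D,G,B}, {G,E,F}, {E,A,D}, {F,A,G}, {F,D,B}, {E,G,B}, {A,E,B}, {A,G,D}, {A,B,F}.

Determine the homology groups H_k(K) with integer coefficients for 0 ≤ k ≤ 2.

Fix the vertex order A < B < D < E < F < G and write every simplex with vertices in increasing order. Then dim K = 2 and the simplices of K are:

  0-simplices (6): A, B, D, E, F, G
  1-simplices (15): AB, AD, AE, AF, AG, BD, BE, BF, BG, DE, DF, DG, EF, EG, FG
  2-simplices (10): ABE, ABF, ADE, ADG, AFG, BDF, BDG, BEG, DEF, EFG

so the chain groups are C_0 ≅ Z^6, C_1 ≅ Z^15, C_2 ≅ Z^10.

∂_1: C_1 → C_0 is given by ∂[p,q] = [q] − [p]. For instance
  ∂DE = E − D.
The resulting 6×15 matrix has rank 5, and its Smith normal form has invariant factors (1,1,1,1,1).

Boundary ∂_2: C_2 → C_1 maps a triangle to the signed sum of its edges. For instance
  ∂DEF = EF − DF + DE,
  ∂AFG = FG − AG + AF.
The 15×10 boundary matrix has rank 10 and Smith normal form diag(1,1,1,1,1,1,1,1,1,2).

Computing H_k = (kernel of ∂_k) / (image of ∂_{k+1}):

  H_0: rank C_0 − rank ∂_1 = 6 − 5 = 1, and the invariant factors of ∂_1 are all 1, so H_0 ≅ Z.
  H_1: rank ker ∂_1 − rank ∂_2 = (15 − 5) − 10 = 0, and ∂_2 has invariant factor 2 > 1, so H_1 ≅ Z/2.
  H_2: rank ker ∂_2 − rank ∂_3 = (10 − 10) − 0 = 0, and there is no ∂_3, so H_2 ≅ 0.

H_0 = Z,  H_1 = Z/2,  H_2 = 0.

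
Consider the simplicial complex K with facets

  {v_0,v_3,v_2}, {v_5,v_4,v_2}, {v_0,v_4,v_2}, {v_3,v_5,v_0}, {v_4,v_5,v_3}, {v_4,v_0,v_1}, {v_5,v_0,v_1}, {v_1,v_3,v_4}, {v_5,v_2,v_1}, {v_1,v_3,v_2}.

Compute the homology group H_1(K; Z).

H_1 ≅ Z_2.

We work with the vertex ordering v_0 < v_1 < v_2 < v_3 < v_4 < v_5. The simplices of K, each written with vertices in increasing order, are:

  0-simplices (6): [v_0], [v_1], [v_2], [v_3], [v_4], [v_5]
  1-simplices (15): (15 of them)
  2-simplices (10): [v_0,v_1,v_4], [v_0,v_1,v_5], [v_0,v_2,v_3], [v_0,v_2,v_4], [v_0,v_3,v_5], [v_1,v_2,v_3], [v_1,v_2,v_5], [v_1,v_3,v_4], [v_2,v_4,v_5], [v_3,v_4,v_5]

giving chain groups C_0 ≅ Z^6, C_1 ≅ Z^15, C_2 ≅ Z^10.

The boundary map ∂_1: C_1 → C_0 is given by ∂[p,q] = [q] − [p].
The 6×15 boundary matrix has rank 5 and Smith normal form diag(1,1,1,1,1).

The boundary map ∂_2: C_2 → C_1 sends each 2-simplex [p,q,r] to [q,r] − [p,r] + [p,q]. For instance
  ∂[v_0,v_1,v_4] = [v_1,v_4] − [v_0,v_4] + [v_0,v_1],
  ∂[v_0,v_1,v_5] = [v_1,v_5] − [v_0,v_5] + [v_0,v_1].
The 15×10 boundary matrix has rank 10 and Smith normal form diag(1,1,1,1,1,1,1,1,1,2).

From H_k ≅ ker(∂_k) / im(∂_{k+1}) we obtain:

  H_1: rank ker ∂_1 − rank ∂_2 = (15 − 5) − 10 = 0, and ∂_2 has invariant factor 2 > 1, so H_1 ≅ Z_2.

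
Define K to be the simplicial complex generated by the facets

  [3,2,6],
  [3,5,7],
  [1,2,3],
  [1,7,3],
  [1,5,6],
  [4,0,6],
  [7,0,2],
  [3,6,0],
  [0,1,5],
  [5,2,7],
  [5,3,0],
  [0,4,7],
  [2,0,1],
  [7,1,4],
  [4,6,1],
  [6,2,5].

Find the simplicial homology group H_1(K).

Take the total order 0 < 1 < 2 < 3 < 4 < 5 < 6 < 7 on the vertex set. Then K (dimension 2) consists of the simplices:

  0-simplices (8): [0], [1], [2], [3], [4], [5], [6], [7]
  1-simplices (24): (24 of them)
  2-simplices (16): [0,1,2], [0,1,5], [0,2,7], [0,3,5], [0,3,6], [0,4,6], [0,4,7], [1,2,3], [1,3,7], [1,4,6], [1,4,7], [1,5,6], [2,3,6], [2,5,6], [2,5,7], [3,5,7]

so the chain groups are C_0 ≅ Z^8, C_1 ≅ Z^24, C_2 ≅ Z^16.

∂_1: C_1 → C_0 is given by ∂[p,q] = [q] − [p]. For instance
  ∂[2,3] = [3] − [2].
The resulting 8×24 matrix has rank 7, and its Smith normal form has invariant factors (1,1,1,1,1,1,1).

The boundary map ∂_2: C_2 → C_1 maps a triangle to the signed sum of its edges. For instance
  ∂[1,2,3] = [2,3] − [1,3] + [1,2],
  ∂[1,5,6] = [5,6] − [1,6] + [1,5].
The 24×16 boundary matrix has rank 15 and Smith normal form diag(1,1,1,1,1,1,1,1,1,1,1,1,1,1,1).

Now H_k = ker ∂_k / im ∂_{k+1}, so:

  H_1: rank ker ∂_1 − rank ∂_2 = (24 − 7) − 15 = 2, and the invariant factors of ∂_2 are all 1, so H_1 ≅ Z^2.

H_1 = Z^2.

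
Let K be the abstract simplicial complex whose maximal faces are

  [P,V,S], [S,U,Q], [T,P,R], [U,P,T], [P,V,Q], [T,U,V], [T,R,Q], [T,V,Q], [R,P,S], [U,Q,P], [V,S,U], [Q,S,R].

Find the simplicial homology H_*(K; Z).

H_0 ≅ Z,  H_1 ≅ Z/2Z,  H_2 = 0.

Order the vertices as P < Q < R < S < T < U < V. Listing each simplex with vertices in this order, K has dimension 2 with simplices:

  0-simplices (7): P, Q, R, S, T, U, V
  1-simplices (18): PQ, PR, PS, PT, PU, PV, QR, QS, QT, QU, QV, RS, RT, SU, SV, TU, TV, UV
  2-simplices (12): PQU, PQV, PRS, PRT, PSV, PTU, QRS, QRT, QSU, QTV, SUV, TUV

so the chain groups are C_0 ≅ Z^7, C_1 ≅ Z^18, C_2 ≅ Z^12.

The boundary map ∂_1: C_1 → C_0 maps an edge to its endpoints' difference, ∂[p,q] = q − p.
The 7×18 boundary matrix has rank 6 and Smith normal form diag(1,1,1,1,1,1).

Boundary ∂_2: C_2 → C_1 acts by ∂[p,q,r] = [q,r] − [p,r] + [p,q]. For instance
  ∂PRT = RT − PT + PR,
  ∂QTV = TV − QV + QT.
This gives a 18×12 integer matrix of rank 12; reducing to Smith normal form yields diagonal entries (1,1,1,1,1,1,1,1,1,1,1,2).

From H_k ≅ ker(∂_k) / im(∂_{k+1}) we obtain:

  H_0: rank C_0 − rank ∂_1 = 7 − 6 = 1, and the invariant factors of ∂_1 are all 1, so H_0 = Z.
  H_1: rank ker ∂_1 − rank ∂_2 = (18 − 6) − 12 = 0, and ∂_2 has invariant factor 2 > 1, so H_1 = Z/2Z.
  H_2: rank ker ∂_2 − rank ∂_3 = (12 − 12) − 0 = 0, and there is no ∂_3, so H_2 = 0.

As a check, the Euler characteristic is 7 − 18 + 12 = 1, which agrees with 1 − 0 + 0 = 1.
(K is a triangulation of the real projective plane RP^2.)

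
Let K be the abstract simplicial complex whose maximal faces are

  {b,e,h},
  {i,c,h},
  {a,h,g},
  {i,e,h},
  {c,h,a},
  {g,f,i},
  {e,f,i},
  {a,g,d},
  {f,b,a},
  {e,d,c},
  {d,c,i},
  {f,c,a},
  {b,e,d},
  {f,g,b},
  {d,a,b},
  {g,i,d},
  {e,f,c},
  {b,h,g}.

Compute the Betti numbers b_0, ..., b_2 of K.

Fix the vertex order a < b < c < d < e < f < g < h < i and write every simplex with vertices in increasing order. Then dim K = 2 and the simplices of K are:

  0-simplices (9): a, b, c, d, e, f, g, h, i
  1-simplices (27): ab, ac, ad, af, ag, ah, bd, be, bf, bg, bh, cd, ce, cf, ch, ci, de, dg, di, ef, eh, ei, fg, fi, gh, gi, hi
  2-simplices (18): abd, abf, acf, ach, adg, agh, bde, beh, bfg, bgh, cde, cdi, cef, chi, dgi, efi, ehi, fgi

so the chain groups are C_0 ≅ Z^9, C_1 ≅ Z^27, C_2 ≅ Z^18.

The boundary map ∂_1: C_1 → C_0 sends each edge [p,q] (with p < q) to q − p. For instance
  ∂ci = i − c.
The 9×27 boundary matrix has rank 8 and Smith normal form diag(1,1,1,1,1,1,1,1).

The boundary map ∂_2: C_2 → C_1 maps a triangle to the signed sum of its edges. For instance
  ∂chi = hi − ci + ch,
  ∂adg = dg − ag + ad.
The resulting 27×18 matrix has rank 18, and its Smith normal form has invariant factors (1,1,1,1,1,1,1,1,1,1,1,1,1,1,1,1,1,2).

Computing H_k = (kernel of ∂_k) / (image of ∂_{k+1}):

  H_0: rank C_0 − rank ∂_1 = 9 − 8 = 1, and the invariant factors of ∂_1 are all 1, so H_0 = Z.
  H_1: rank ker ∂_1 − rank ∂_2 = (27 − 8) − 18 = 1, and ∂_2 has invariant factor 2 > 1, so H_1 = Z ⊕ Z/2.
  H_2: rank ker ∂_2 − rank ∂_3 = (18 − 18) − 0 = 0, and there is no ∂_3, so H_2 = 0.

Hence the Betti numbers are b_0 = 1, b_1 = 1, b_2 = 0.

b_0 = 1, b_1 = 1, b_2 = 0.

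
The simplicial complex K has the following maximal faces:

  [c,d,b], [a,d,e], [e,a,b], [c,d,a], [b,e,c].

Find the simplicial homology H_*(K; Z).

H_0 = Z,  H_1 = Z,  H_2 = 0.

Take the total order a < b < c < d < e on the vertex set. Then K (dimension 2) consists of the simplices:

  0-simplices (5): a, b, c, d, e
  1-simplices (10): ab, ac, ad, ae, bc, bd, be, cd, ce, de
  2-simplices (5): abe, acd, ade, bcd, bce

Hence C_0 ≅ Z^5, C_1 ≅ Z^10, C_2 ≅ Z^5.

The boundary map ∂_1: C_1 → C_0 sends each edge [p,q] (with p < q) to q − p. For instance
  ∂ce = e − c.
The 5×10 boundary matrix has rank 4 and Smith normal form diag(1,1,1,1).

∂_2: C_2 → C_1 maps a triangle to the signed sum of its edges. For instance
  ∂bcd = cd − bd + bc,
  ∂abe = be − ae + ab.
The resulting 10×5 matrix has rank 5, and its Smith normal form has invariant factors (1,1,1,1,1).

From H_k ≅ ker(∂_k) / im(∂_{k+1}) we obtain:

  H_0: rank C_0 − rank ∂_1 = 5 − 4 = 1, and the invariant factors of ∂_1 are all 1, so H_0 = Z.
  H_1: rank ker ∂_1 − rank ∂_2 = (10 − 4) − 5 = 1, and the invariant factors of ∂_2 are all 1, so H_1 = Z.
  H_2: rank ker ∂_2 − rank ∂_3 = (5 − 5) − 0 = 0, and there is no ∂_3, so H_2 = 0.

As a check, the Euler characteristic is 5 − 10 + 5 = 0, which agrees with 1 − 1 + 0 = 0.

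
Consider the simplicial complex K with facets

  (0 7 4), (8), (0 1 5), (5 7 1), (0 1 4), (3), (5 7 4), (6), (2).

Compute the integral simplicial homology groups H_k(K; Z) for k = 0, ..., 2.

H_0 = Z^5,  H_1 = Z,  H_2 = 0.

K has 9 vertices, 10 edges, 5 triangles.
rank ∂_0 = 0, rank ∂_1 = 4 ⇒ b_0 = 9 − 0 − 4 = 5; all invariant factors of ∂_1 are 1 so no torsion. So H_0 = Z^5.
rank ∂_1 = 4, rank ∂_2 = 5 ⇒ b_1 = 10 − 4 − 5 = 1; all invariant factors of ∂_2 are 1 so no torsion. So H_1 = Z.
rank ∂_2 = 5, rank ∂_3 = 0 ⇒ b_2 = 5 − 5 − 0 = 0. So H_2 = 0.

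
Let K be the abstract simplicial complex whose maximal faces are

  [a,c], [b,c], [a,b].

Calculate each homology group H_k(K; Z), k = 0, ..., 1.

Take the total order a < b < c on the vertex set. Then K (dimension 1) consists of the simplices:

  0-simplices (3): a, b, c
  1-simplices (3): ab, ac, bc

so the chain groups are C_0 ≅ Z^3, C_1 ≅ Z^3.

The boundary map ∂_1: C_1 → C_0 is given by ∂[p,q] = [q] − [p].
This gives a 3×3 integer matrix of rank 2; reducing to Smith normal form yields diagonal entries (1,1).

Reading off H_k = ker ∂_k / im ∂_{k+1}:

  H_0: rank C_0 − rank ∂_1 = 3 − 2 = 1, and the invariant factors of ∂_1 are all 1, so H_0 ≅ Z.
  H_1: rank ker ∂_1 − rank ∂_2 = (3 − 2) − 0 = 1, and there is no ∂_2, so H_1 ≅ Z.

H_0 = Z,  H_1 = Z.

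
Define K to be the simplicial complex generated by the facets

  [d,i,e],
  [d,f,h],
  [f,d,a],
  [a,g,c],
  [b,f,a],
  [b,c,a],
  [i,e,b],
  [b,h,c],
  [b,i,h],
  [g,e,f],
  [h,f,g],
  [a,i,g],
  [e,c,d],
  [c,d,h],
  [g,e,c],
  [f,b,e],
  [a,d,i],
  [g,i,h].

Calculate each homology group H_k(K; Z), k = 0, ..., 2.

Order the vertices as a < b < c < d < e < f < g < h < i. Listing each simplex with vertices in this order, K has dimension 2 with simplices:

  0-simplices (9): a, b, c, d, e, f, g, h, i
  1-simplices (27): ab, ac, ad, af, ag, ai, bc, be, bf, bh, bi, cd, ce, cg, ch, de, df, dh, di, ef, eg, ei, fg, fh, gh, gi, hi
  2-simplices (18): abc, abf, acg, adf, adi, agi, bch, bef, bei, bhi, cde, cdh, ceg, dei, dfh, efg, fgh, ghi

so the chain groups are C_0 ≅ Z^9, C_1 ≅ Z^27, C_2 ≅ Z^18.

The boundary map ∂_1: C_1 → C_0 is given by ∂[p,q] = [q] − [p]. For instance
  ∂hi = i − h.
As a 9×27 matrix over Z this has rank 8, with invariant factors (1,1,1,1,1,1,1,1).

∂_2: C_2 → C_1 maps a triangle to the signed sum of its edges. For instance
  ∂bei = ei − bi + be,
  ∂abf = bf − af + ab.
The resulting 27×18 matrix has rank 17, and its Smith normal form has invariant factors (1,1,1,1,1,1,1,1,1,1,1,1,1,1,1,1,1).

Now H_k = ker ∂_k / im ∂_{k+1}, so:

  H_0: rank C_0 − rank ∂_1 = 9 − 8 = 1, and the invariant factors of ∂_1 are all 1, so H_0 = Z.
  H_1: rank ker ∂_1 − rank ∂_2 = (27 − 8) − 17 = 2, and the invariant factors of ∂_2 are all 1, so H_1 = Z^2.
  H_2: rank ker ∂_2 − rank ∂_3 = (18 − 17) − 0 = 1, and there is no ∂_3, so H_2 = Z.

As a check, the Euler characteristic is 9 − 27 + 18 = 0, which agrees with 1 − 2 + 1 = 0.

H_0 ≅ Z,  H_1 ≅ Z^2,  H_2 ≅ Z.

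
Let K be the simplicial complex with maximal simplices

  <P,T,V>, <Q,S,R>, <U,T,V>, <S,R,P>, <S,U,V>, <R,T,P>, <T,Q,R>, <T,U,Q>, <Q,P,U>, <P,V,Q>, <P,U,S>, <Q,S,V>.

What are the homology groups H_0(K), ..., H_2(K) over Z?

H_0 = Z,  H_1 = Z/2Z,  H_2 = 0.

Take the total order P < Q < R < S < T < U < V on the vertex set. Then K (dimension 2) consists of the simplices:

  0-simplices (7): P, Q, R, S, T, U, V
  1-simplices (18): PQ, PR, PS, PT, PU, PV, QR, QS, QT, QU, QV, RS, RT, SU, SV, TU, TV, UV
  2-simplices (12): PQU, PQV, PRS, PRT, PSU, PTV, QRS, QRT, QSV, QTU, SUV, TUV

Hence C_0 ≅ Z^7, C_1 ≅ Z^18, C_2 ≅ Z^12.

The boundary map ∂_1: C_1 → C_0 sends each edge [p,q] (with p < q) to q − p.
The resulting 7×18 matrix has rank 6, and its Smith normal form has invariant factors (1,1,1,1,1,1).

The boundary map ∂_2: C_2 → C_1 acts by ∂[p,q,r] = [q,r] − [p,r] + [p,q]. For instance
  ∂PTV = TV − PV + PT,
  ∂QTU = TU − QU + QT.
The 18×12 boundary matrix has rank 12 and Smith normal form diag(1,1,1,1,1,1,1,1,1,1,1,2).

From H_k ≅ ker(∂_k) / im(∂_{k+1}) we obtain:

  H_0: rank C_0 − rank ∂_1 = 7 − 6 = 1, and the invariant factors of ∂_1 are all 1, so H_0 = Z.
  H_1: rank ker ∂_1 − rank ∂_2 = (18 − 6) − 12 = 0, and ∂_2 has invariant factor 2 > 1, so H_1 = Z/2Z.
  H_2: rank ker ∂_2 − rank ∂_3 = (12 − 12) − 0 = 0, and there is no ∂_3, so H_2 = 0.

As a check, the Euler characteristic is 7 − 18 + 12 = 1, which agrees with 1 − 0 + 0 = 1.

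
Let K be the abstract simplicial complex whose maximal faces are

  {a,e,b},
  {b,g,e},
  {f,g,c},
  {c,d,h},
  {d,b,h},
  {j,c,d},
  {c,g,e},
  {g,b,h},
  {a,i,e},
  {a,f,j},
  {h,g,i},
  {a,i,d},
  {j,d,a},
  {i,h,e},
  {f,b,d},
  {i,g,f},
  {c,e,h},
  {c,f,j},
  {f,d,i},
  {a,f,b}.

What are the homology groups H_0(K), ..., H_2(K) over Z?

Order the vertices as a < b < c < d < e < f < g < h < i < j. Listing each simplex with vertices in this order, K has dimension 2 with simplices:

  0-simplices (10): a, b, c, d, e, f, g, h, i, j
  1-simplices (30): ab, ad, ae, af, ai, aj, bd, be, bf, bg, bh, cd, ce, cf, cg, ch, cj, df, dh, di, dj, eg, eh, ei, fg, fi, fj, gh, gi, hi
  2-simplices (20): abe, abf, adi, adj, aei, afj, bdf, bdh, beg, bgh, cdh, cdj, ceg, ceh, cfg, cfj, dfi, ehi, fgi, ghi

giving chain groups C_0 ≅ Z^10, C_1 ≅ Z^30, C_2 ≅ Z^20.

Boundary ∂_1: C_1 → C_0 sends each edge [p,q] (with p < q) to q − p.
The 10×30 boundary matrix has rank 9 and Smith normal form diag(1,1,1,1,1,1,1,1,1).

The boundary map ∂_2: C_2 → C_1 sends each 2-simplex [p,q,r] to [q,r] − [p,r] + [p,q]. For instance
  ∂abe = be − ae + ab,
  ∂cfg = fg − cg + cf.
This gives a 30×20 integer matrix of rank 20; reducing to Smith normal form yields diagonal entries (1,1,1,1,1,1,1,1,1,1,1,1,1,1,1,1,1,1,1,2).

From H_k ≅ ker(∂_k) / im(∂_{k+1}) we obtain:

  H_0: rank C_0 − rank ∂_1 = 10 − 9 = 1, and the invariant factors of ∂_1 are all 1, so H_0 = Z.
  H_1: rank ker ∂_1 − rank ∂_2 = (30 − 9) − 20 = 1, and ∂_2 has invariant factor 2 > 1, so H_1 = Z × Z/2.
  H_2: rank ker ∂_2 − rank ∂_3 = (20 − 20) − 0 = 0, and there is no ∂_3, so H_2 = 0.

As a check, the Euler characteristic is 10 − 30 + 20 = 0, which agrees with 1 − 1 + 0 = 0.

H_0 ≅ Z,  H_1 ≅ Z × Z/2,  H_2 = 0.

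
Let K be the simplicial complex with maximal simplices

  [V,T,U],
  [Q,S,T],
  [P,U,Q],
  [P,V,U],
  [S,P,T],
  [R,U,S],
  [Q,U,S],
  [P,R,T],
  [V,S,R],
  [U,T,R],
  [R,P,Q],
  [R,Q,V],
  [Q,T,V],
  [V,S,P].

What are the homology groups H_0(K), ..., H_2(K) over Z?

We work with the vertex ordering P < Q < R < S < T < U < V. The simplices of K, each written with vertices in increasing order, are:

  0-simplices (7): P, Q, R, S, T, U, V
  1-simplices (21): PQ, PR, PS, PT, PU, PV, QR, QS, QT, QU, QV, RS, RT, RU, RV, ST, SU, SV, TU, TV, UV
  2-simplices (14): PQR, PQU, PRT, PST, PSV, PUV, QRV, QST, QSU, QTV, RSU, RSV, RTU, TUV

giving chain groups C_0 ≅ Z^7, C_1 ≅ Z^21, C_2 ≅ Z^14.

The boundary map ∂_1: C_1 → C_0 sends each edge [p,q] (with p < q) to q − p. For instance
  ∂UV = V − U.
This gives a 7×21 integer matrix of rank 6; reducing to Smith normal form yields diagonal entries (1,1,1,1,1,1).

∂_2: C_2 → C_1 acts by ∂[p,q,r] = [q,r] − [p,r] + [p,q]. For instance
  ∂QRV = RV − QV + QR,
  ∂QSU = SU − QU + QS.
The 21×14 boundary matrix has rank 13 and Smith normal form diag(1,1,1,1,1,1,1,1,1,1,1,1,1).

From H_k ≅ ker(∂_k) / im(∂_{k+1}) we obtain:

  H_0: rank C_0 − rank ∂_1 = 7 − 6 = 1, and the invariant factors of ∂_1 are all 1, so H_0 = Z.
  H_1: rank ker ∂_1 − rank ∂_2 = (21 − 6) − 13 = 2, and the invariant factors of ∂_2 are all 1, so H_1 = Z^2.
  H_2: rank ker ∂_2 − rank ∂_3 = (14 − 13) − 0 = 1, and there is no ∂_3, so H_2 = Z.

H_0 ≅ Z,  H_1 ≅ Z^2,  H_2 ≅ Z.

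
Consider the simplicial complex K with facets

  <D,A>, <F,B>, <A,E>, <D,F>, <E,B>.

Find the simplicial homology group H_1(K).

We work with the vertex ordering A < B < D < E < F. The simplices of K, each written with vertices in increasing order, are:

  0-simplices (5): A, B, D, E, F
  1-simplices (5): AD, AE, BE, BF, DF

so the chain groups are C_0 ≅ Z^5, C_1 ≅ Z^5.

∂_1: C_1 → C_0 sends each edge [p,q] (with p < q) to q − p. For instance
  ∂BE = E − B.
The 5×5 boundary matrix has rank 4 and Smith normal form diag(1,1,1,1).

Reading off H_k = ker ∂_k / im ∂_{k+1}:

  H_1: rank ker ∂_1 − rank ∂_2 = (5 − 4) − 0 = 1, and there is no ∂_2, so H_1 = Z.

H_1 ≅ Z.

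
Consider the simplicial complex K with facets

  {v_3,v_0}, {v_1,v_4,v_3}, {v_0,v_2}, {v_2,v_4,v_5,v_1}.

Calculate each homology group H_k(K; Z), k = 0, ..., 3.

Order the vertices as v_0 < v_1 < v_2 < v_3 < v_4 < v_5. Listing each simplex with vertices in this order, K has dimension 3 with simplices:

  0-simplices (6): [v_0], [v_1], [v_2], [v_3], [v_4], [v_5]
  1-simplices (10): [v_0,v_2], [v_0,v_3], [v_1,v_2], [v_1,v_3], [v_1,v_4], [v_1,v_5], [v_2,v_4], [v_2,v_5], [v_3,v_4], [v_4,v_5]
  2-simplices (5): [v_1,v_2,v_4], [v_1,v_2,v_5], [v_1,v_3,v_4], [v_1,v_4,v_5], [v_2,v_4,v_5]
  3-simplices (1): [v_1,v_2,v_4,v_5]

Hence C_0 ≅ Z^6, C_1 ≅ Z^10, C_2 ≅ Z^5, C_3 ≅ Z^1.

The boundary map ∂_1: C_1 → C_0 sends each edge [p,q] (with p < q) to q − p. For instance
  ∂[v_2,v_4] = [v_4] − [v_2].
This gives a 6×10 integer matrix of rank 5; reducing to Smith normal form yields diagonal entries (1,1,1,1,1).

The boundary map ∂_2: C_2 → C_1 sends each 2-simplex [p,q,r] to [q,r] − [p,r] + [p,q]. For instance
  ∂[v_1,v_2,v_5] = [v_2,v_5] − [v_1,v_5] + [v_1,v_2],
  ∂[v_1,v_3,v_4] = [v_3,v_4] − [v_1,v_4] + [v_1,v_3].
As a 10×5 matrix over Z this has rank 4, with invariant factors (1,1,1,1).

∂_3: C_3 → C_2 sends each 3-simplex σ to the alternating sum Σ_i (−1)^i (σ with its i-th vertex removed). For instance
  ∂[v_1,v_2,v_4,v_5] = [v_2,v_4,v_5] − [v_1,v_4,v_5] + [v_1,v_2,v_5] − [v_1,v_2,v_4].
The 5×1 boundary matrix has rank 1 and Smith normal form diag(1).

Computing H_k = (kernel of ∂_k) / (image of ∂_{k+1}):

  H_0: rank C_0 − rank ∂_1 = 6 − 5 = 1, and the invariant factors of ∂_1 are all 1, so H_0 ≅ Z.
  H_1: rank ker ∂_1 − rank ∂_2 = (10 − 5) − 4 = 1, and the invariant factors of ∂_2 are all 1, so H_1 ≅ Z.
  H_2: rank ker ∂_2 − rank ∂_3 = (5 − 4) − 1 = 0, and the invariant factors of ∂_3 are all 1, so H_2 ≅ 0.
  H_3: rank ker ∂_3 − rank ∂_4 = (1 − 1) − 0 = 0, and there is no ∂_4, so H_3 ≅ 0.

As a check, the Euler characteristic is 6 − 10 + 5 − 1 = 0, which agrees with 1 − 1 + 0 − 0 = 0.

H_0 = Z,  H_1 = Z,  H_2 = 0,  H_3 = 0.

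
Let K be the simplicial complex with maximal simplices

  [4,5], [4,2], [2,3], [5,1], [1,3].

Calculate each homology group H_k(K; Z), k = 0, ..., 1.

H_0 = Z,  H_1 = Z.

Take the total order 1 < 2 < 3 < 4 < 5 on the vertex set. Then K (dimension 1) consists of the simplices:

  0-simplices (5): [1], [2], [3], [4], [5]
  1-simplices (5): [1,3], [1,5], [2,3], [2,4], [4,5]

Hence C_0 ≅ Z^5, C_1 ≅ Z^5.

Boundary ∂_1: C_1 → C_0 maps an edge to its endpoints' difference, ∂[p,q] = q − p. For instance
  ∂[2,3] = [3] − [2].
This gives a 5×5 integer matrix of rank 4; reducing to Smith normal form yields diagonal entries (1,1,1,1).

Reading off H_k = ker ∂_k / im ∂_{k+1}:

  H_0: rank C_0 − rank ∂_1 = 5 − 4 = 1, and the invariant factors of ∂_1 are all 1, so H_0 = Z.
  H_1: rank ker ∂_1 − rank ∂_2 = (5 − 4) − 0 = 1, and there is no ∂_2, so H_1 = Z.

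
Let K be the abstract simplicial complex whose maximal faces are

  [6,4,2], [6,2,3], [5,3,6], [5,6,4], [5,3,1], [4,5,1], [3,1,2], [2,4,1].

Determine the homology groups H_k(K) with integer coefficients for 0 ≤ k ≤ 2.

Fix the vertex order 1 < 2 < 3 < 4 < 5 < 6 and write every simplex with vertices in increasing order. Then dim K = 2 and the simplices of K are:

  0-simplices (6): [1], [2], [3], [4], [5], [6]
  1-simplices (12): [1,2], [1,3], [1,4], [1,5], [2,3], [2,4], [2,6], [3,5], [3,6], [4,5], [4,6], [5,6]
  2-simplices (8): [1,2,3], [1,2,4], [1,3,5], [1,4,5], [2,3,6], [2,4,6], [3,5,6], [4,5,6]

so the chain groups are C_0 ≅ Z^6, C_1 ≅ Z^12, C_2 ≅ Z^8.

∂_1: C_1 → C_0 maps an edge to its endpoints' difference, ∂[p,q] = q − p. For instance
  ∂[1,5] = [5] − [1].
This gives a 6×12 integer matrix of rank 5; reducing to Smith normal form yields diagonal entries (1,1,1,1,1).

∂_2: C_2 → C_1 maps a triangle to the signed sum of its edges. For instance
  ∂[1,4,5] = [4,5] − [1,5] + [1,4],
  ∂[4,5,6] = [5,6] − [4,6] + [4,5].
This gives a 12×8 integer matrix of rank 7; reducing to Smith normal form yields diagonal entries (1,1,1,1,1,1,1).

Now H_k = ker ∂_k / im ∂_{k+1}, so:

  H_0: rank C_0 − rank ∂_1 = 6 − 5 = 1, and the invariant factors of ∂_1 are all 1, so H_0 = Z.
  H_1: rank ker ∂_1 − rank ∂_2 = (12 − 5) − 7 = 0, and the invariant factors of ∂_2 are all 1, so H_1 = 0.
  H_2: rank ker ∂_2 − rank ∂_3 = (8 − 7) − 0 = 1, and there is no ∂_3, so H_2 = Z.

As a check, the Euler characteristic is 6 − 12 + 8 = 2, which agrees with 1 − 0 + 1 = 2.

H_0 ≅ Z,  H_1 = 0,  H_2 ≅ Z.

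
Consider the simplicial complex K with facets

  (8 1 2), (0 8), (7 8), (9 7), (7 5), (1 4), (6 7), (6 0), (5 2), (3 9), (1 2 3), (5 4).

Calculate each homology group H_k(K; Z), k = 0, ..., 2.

Order the vertices as 0 < 1 < 2 < 3 < 4 < 5 < 6 < 7 < 8 < 9. Listing each simplex with vertices in this order, K has dimension 2 with simplices:

  0-simplices (10): [0], [1], [2], [3], [4], [5], [6], [7], [8], [9]
  1-simplices (15): [0,6], [0,8], [1,2], [1,3], [1,4], [1,8], [2,3], [2,5], [2,8], [3,9], [4,5], [5,7], [6,7], [7,8], [7,9]
  2-simplices (2): [1,2,3], [1,2,8]

giving chain groups C_0 ≅ Z^10, C_1 ≅ Z^15, C_2 ≅ Z^2.

The boundary map ∂_1: C_1 → C_0 maps an edge to its endpoints' difference, ∂[p,q] = q − p. For instance
  ∂[2,5] = [5] − [2].
As a 10×15 matrix over Z this has rank 9, with invariant factors (1,1,1,1,1,1,1,1,1).

∂_2: C_2 → C_1 maps a triangle to the signed sum of its edges. For instance
  ∂[1,2,3] = [2,3] − [1,3] + [1,2],
  ∂[1,2,8] = [2,8] − [1,8] + [1,2].
The 15×2 boundary matrix has rank 2 and Smith normal form diag(1,1).

Computing H_k = (kernel of ∂_k) / (image of ∂_{k+1}):

  H_0: rank C_0 − rank ∂_1 = 10 − 9 = 1, and the invariant factors of ∂_1 are all 1, so H_0 = Z.
  H_1: rank ker ∂_1 − rank ∂_2 = (15 − 9) − 2 = 4, and the invariant factors of ∂_2 are all 1, so H_1 = Z^4.
  H_2: rank ker ∂_2 − rank ∂_3 = (2 − 2) − 0 = 0, and there is no ∂_3, so H_2 = 0.

As a check, the Euler characteristic is 10 − 15 + 2 = -3, which agrees with 1 − 4 + 0 = -3.

H_0 = Z,  H_1 = Z^4,  H_2 = 0.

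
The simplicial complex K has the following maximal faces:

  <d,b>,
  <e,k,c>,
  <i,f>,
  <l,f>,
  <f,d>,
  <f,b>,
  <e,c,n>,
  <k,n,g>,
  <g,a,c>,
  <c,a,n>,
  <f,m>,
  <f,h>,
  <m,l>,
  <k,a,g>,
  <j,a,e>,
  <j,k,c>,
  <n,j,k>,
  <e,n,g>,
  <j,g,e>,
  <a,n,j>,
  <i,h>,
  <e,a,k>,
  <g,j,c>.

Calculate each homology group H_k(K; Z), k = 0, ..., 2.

Fix the vertex order a < b < c < d < e < f < g < h < i < j < k < l < m < n and write every simplex with vertices in increasing order. Then dim K = 2 and the simplices of K are:

  0-simplices (14): a, b, c, d, e, f, g, h, i, j, k, l, m, n
  1-simplices (30): ac, ae, ag, aj, ak, an, bd, bf, ce, cg, cj, ck, cn, df, eg, ej, ek, en, fh, fi, fl, fm, gj, gk, gn, hi, jk, jn, kn, lm
  2-simplices (14): acg, acn, aej, aek, agk, ajn, cek, cen, cgj, cjk, egj, egn, gkn, jkn

so the chain groups are C_0 ≅ Z^14, C_1 ≅ Z^30, C_2 ≅ Z^14.

Boundary ∂_1: C_1 → C_0 maps an edge to its endpoints' difference, ∂[p,q] = q − p.
The resulting 14×30 matrix has rank 12, and its Smith normal form has invariant factors (1,1,1,1,1,1,1,1,1,1,1,1).

∂_2: C_2 → C_1 sends each 2-simplex [p,q,r] to [q,r] − [p,r] + [p,q]. For instance
  ∂acg = cg − ag + ac,
  ∂cgj = gj − cj + cg.
As a 30×14 matrix over Z this has rank 13, with invariant factors (1,1,1,1,1,1,1,1,1,1,1,1,1).

From H_k ≅ ker(∂_k) / im(∂_{k+1}) we obtain:

  H_0: rank C_0 − rank ∂_1 = 14 − 12 = 2, and the invariant factors of ∂_1 are all 1, so H_0 ≅ Z^2.
  H_1: rank ker ∂_1 − rank ∂_2 = (30 − 12) − 13 = 5, and the invariant factors of ∂_2 are all 1, so H_1 ≅ Z^5.
  H_2: rank ker ∂_2 − rank ∂_3 = (14 − 13) − 0 = 1, and there is no ∂_3, so H_2 ≅ Z.

As a check, the Euler characteristic is 14 − 30 + 14 = -2, which agrees with 2 − 5 + 1 = -2.

H_0 ≅ Z^2,  H_1 ≅ Z^5,  H_2 ≅ Z.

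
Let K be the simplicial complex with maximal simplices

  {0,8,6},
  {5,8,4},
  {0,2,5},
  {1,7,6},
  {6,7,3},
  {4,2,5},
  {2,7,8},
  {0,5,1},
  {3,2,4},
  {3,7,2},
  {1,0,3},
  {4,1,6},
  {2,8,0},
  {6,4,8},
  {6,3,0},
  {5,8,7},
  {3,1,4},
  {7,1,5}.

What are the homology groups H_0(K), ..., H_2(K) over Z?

H_0 = Z,  H_1 = Z ⊕ Z/2Z,  H_2 = 0.

We work with the vertex ordering 0 < 1 < 2 < 3 < 4 < 5 < 6 < 7 < 8. The simplices of K, each written with vertices in increasing order, are:

  0-simplices (9): [0], [1], [2], [3], [4], [5], [6], [7], [8]
  1-simplices (27): (27 of them)
  2-simplices (18): [0,1,3], [0,1,5], [0,2,5], [0,2,8], [0,3,6], [0,6,8], [1,3,4], [1,4,6], [1,5,7], [1,6,7], [2,3,4], [2,3,7], [2,4,5], [2,7,8], [3,6,7], [4,5,8], [4,6,8], [5,7,8]

giving chain groups C_0 ≅ Z^9, C_1 ≅ Z^27, C_2 ≅ Z^18.

The boundary map ∂_1: C_1 → C_0 sends each edge [p,q] (with p < q) to q − p. For instance
  ∂[0,8] = [8] − [0].
The 9×27 boundary matrix has rank 8 and Smith normal form diag(1,1,1,1,1,1,1,1).

∂_2: C_2 → C_1 maps a triangle to the signed sum of its edges. For instance
  ∂[5,7,8] = [7,8] − [5,8] + [5,7],
  ∂[0,1,3] = [1,3] − [0,3] + [0,1].
The 27×18 boundary matrix has rank 18 and Smith normal form diag(1,1,1,1,1,1,1,1,1,1,1,1,1,1,1,1,1,2).

Now H_k = ker ∂_k / im ∂_{k+1}, so:

  H_0: rank C_0 − rank ∂_1 = 9 − 8 = 1, and the invariant factors of ∂_1 are all 1, so H_0 ≅ Z.
  H_1: rank ker ∂_1 − rank ∂_2 = (27 − 8) − 18 = 1, and ∂_2 has invariant factor 2 > 1, so H_1 ≅ Z ⊕ Z/2Z.
  H_2: rank ker ∂_2 − rank ∂_3 = (18 − 18) − 0 = 0, and there is no ∂_3, so H_2 ≅ 0.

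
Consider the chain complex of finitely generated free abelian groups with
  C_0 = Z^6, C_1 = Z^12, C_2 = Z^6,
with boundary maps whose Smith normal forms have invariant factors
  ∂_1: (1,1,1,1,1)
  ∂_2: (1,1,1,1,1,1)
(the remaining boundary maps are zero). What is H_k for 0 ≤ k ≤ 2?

H_0: b_0 = 6 − 0 − 5 = 1; torsion from ∂_1 factors > 1: none. So H_0 ≅ Z.
H_1: b_1 = 12 − 5 − 6 = 1; torsion from ∂_2 factors > 1: none. So H_1 ≅ Z.
H_2: b_2 = 6 − 6 − 0 = 0; torsion from ∂_3 factors > 1: none. So H_2 ≅ 0.

H_0 ≅ Z,  H_1 ≅ Z,  H_2 = 0.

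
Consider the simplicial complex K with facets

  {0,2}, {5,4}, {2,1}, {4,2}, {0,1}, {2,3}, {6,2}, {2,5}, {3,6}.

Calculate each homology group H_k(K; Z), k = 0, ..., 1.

Fix the vertex order 0 < 1 < 2 < 3 < 4 < 5 < 6 and write every simplex with vertices in increasing order. Then dim K = 1 and the simplices of K are:

  0-simplices (7): [0], [1], [2], [3], [4], [5], [6]
  1-simplices (9): [0,1], [0,2], [1,2], [2,3], [2,4], [2,5], [2,6], [3,6], [4,5]

giving chain groups C_0 ≅ Z^7, C_1 ≅ Z^9.

The boundary map ∂_1: C_1 → C_0 is given by ∂[p,q] = [q] − [p]. For instance
  ∂[2,4] = [4] − [2].
The resulting 7×9 matrix has rank 6, and its Smith normal form has invariant factors (1,1,1,1,1,1).

From H_k ≅ ker(∂_k) / im(∂_{k+1}) we obtain:

  H_0: rank C_0 − rank ∂_1 = 7 − 6 = 1, and the invariant factors of ∂_1 are all 1, so H_0 = Z.
  H_1: rank ker ∂_1 − rank ∂_2 = (9 − 6) − 0 = 3, and there is no ∂_2, so H_1 = Z^3.

H_0 = Z,  H_1 = Z^3.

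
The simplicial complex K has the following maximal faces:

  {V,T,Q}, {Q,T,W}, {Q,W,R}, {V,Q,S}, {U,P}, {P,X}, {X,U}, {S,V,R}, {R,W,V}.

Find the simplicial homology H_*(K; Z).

H_0 ≅ Z^2,  H_1 ≅ Z^2,  H_2 = 0.

Order the vertices as P < Q < R < S < T < U < V < W < X. Listing each simplex with vertices in this order, K has dimension 2 with simplices:

  0-simplices (9): P, Q, R, S, T, U, V, W, X
  1-simplices (15): PU, PX, QR, QS, QT, QV, QW, RS, RV, RW, SV, TV, TW, UX, VW
  2-simplices (6): QRW, QSV, QTV, QTW, RSV, RVW

giving chain groups C_0 ≅ Z^9, C_1 ≅ Z^15, C_2 ≅ Z^6.

Boundary ∂_1: C_1 → C_0 sends each edge [p,q] (with p < q) to q − p.
As a 9×15 matrix over Z this has rank 7, with invariant factors (1,1,1,1,1,1,1).

The boundary map ∂_2: C_2 → C_1 acts by ∂[p,q,r] = [q,r] − [p,r] + [p,q]. For instance
  ∂QRW = RW − QW + QR,
  ∂RSV = SV − RV + RS.
As a 15×6 matrix over Z this has rank 6, with invariant factors (1,1,1,1,1,1).

Computing H_k = (kernel of ∂_k) / (image of ∂_{k+1}):

  H_0: rank C_0 − rank ∂_1 = 9 − 7 = 2, and the invariant factors of ∂_1 are all 1, so H_0 = Z^2.
  H_1: rank ker ∂_1 − rank ∂_2 = (15 − 7) − 6 = 2, and the invariant factors of ∂_2 are all 1, so H_1 = Z^2.
  H_2: rank ker ∂_2 − rank ∂_3 = (6 − 6) − 0 = 0, and there is no ∂_3, so H_2 = 0.

As a check, the Euler characteristic is 9 − 15 + 6 = 0, which agrees with 2 − 2 + 0 = 0.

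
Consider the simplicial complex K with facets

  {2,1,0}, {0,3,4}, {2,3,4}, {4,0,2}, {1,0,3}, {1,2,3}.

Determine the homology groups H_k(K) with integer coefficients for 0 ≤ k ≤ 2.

H_0 = Z,  H_1 = 0,  H_2 = Z.

Fix the vertex order 0 < 1 < 2 < 3 < 4 and write every simplex with vertices in increasing order. Then dim K = 2 and the simplices of K are:

  0-simplices (5): [0], [1], [2], [3], [4]
  1-simplices (9): [0,1], [0,2], [0,3], [0,4], [1,2], [1,3], [2,3], [2,4], [3,4]
  2-simplices (6): [0,1,2], [0,1,3], [0,2,4], [0,3,4], [1,2,3], [2,3,4]

Hence C_0 ≅ Z^5, C_1 ≅ Z^9, C_2 ≅ Z^6.

Boundary ∂_1: C_1 → C_0 maps an edge to its endpoints' difference, ∂[p,q] = q − p. For instance
  ∂[0,2] = [2] − [0].
The resulting 5×9 matrix has rank 4, and its Smith normal form has invariant factors (1,1,1,1).

Boundary ∂_2: C_2 → C_1 sends each 2-simplex [p,q,r] to [q,r] − [p,r] + [p,q]. For instance
  ∂[0,3,4] = [3,4] − [0,4] + [0,3],
  ∂[2,3,4] = [3,4] − [2,4] + [2,3].
This gives a 9×6 integer matrix of rank 5; reducing to Smith normal form yields diagonal entries (1,1,1,1,1).

Now H_k = ker ∂_k / im ∂_{k+1}, so:

  H_0: rank C_0 − rank ∂_1 = 5 − 4 = 1, and the invariant factors of ∂_1 are all 1, so H_0 ≅ Z.
  H_1: rank ker ∂_1 − rank ∂_2 = (9 − 4) − 5 = 0, and the invariant factors of ∂_2 are all 1, so H_1 ≅ 0.
  H_2: rank ker ∂_2 − rank ∂_3 = (6 − 5) − 0 = 1, and there is no ∂_3, so H_2 ≅ Z.

As a check, the Euler characteristic is 5 − 9 + 6 = 2, which agrees with 1 − 0 + 1 = 2.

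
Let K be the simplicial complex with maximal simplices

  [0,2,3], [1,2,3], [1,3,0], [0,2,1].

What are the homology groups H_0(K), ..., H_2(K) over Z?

We work with the vertex ordering 0 < 1 < 2 < 3. The simplices of K, each written with vertices in increasing order, are:

  0-simplices (4): [0], [1], [2], [3]
  1-simplices (6): [0,1], [0,2], [0,3], [1,2], [1,3], [2,3]
  2-simplices (4): [0,1,2], [0,1,3], [0,2,3], [1,2,3]

Hence C_0 ≅ Z^4, C_1 ≅ Z^6, C_2 ≅ Z^4.

∂_1: C_1 → C_0 maps an edge to its endpoints' difference, ∂[p,q] = q − p. For instance
  ∂[1,2] = [2] − [1].
The 4×6 boundary matrix has rank 3 and Smith normal form diag(1,1,1).

The boundary map ∂_2: C_2 → C_1 maps a triangle to the signed sum of its edges. For instance
  ∂[1,2,3] = [2,3] − [1,3] + [1,2],
  ∂[0,1,2] = [1,2] − [0,2] + [0,1].
The 6×4 boundary matrix has rank 3 and Smith normal form diag(1,1,1).

Reading off H_k = ker ∂_k / im ∂_{k+1}:

  H_0: rank C_0 − rank ∂_1 = 4 − 3 = 1, and the invariant factors of ∂_1 are all 1, so H_0 ≅ Z.
  H_1: rank ker ∂_1 − rank ∂_2 = (6 − 3) − 3 = 0, and the invariant factors of ∂_2 are all 1, so H_1 ≅ 0.
  H_2: rank ker ∂_2 − rank ∂_3 = (4 − 3) − 0 = 1, and there is no ∂_3, so H_2 ≅ Z.

(K is a triangulation of the 2-sphere S^2.)

H_0 ≅ Z,  H_1 = 0,  H_2 ≅ Z.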